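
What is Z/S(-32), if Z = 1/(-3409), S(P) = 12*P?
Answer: 1/1309056 ≈ 7.6391e-7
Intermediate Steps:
Z = -1/3409 ≈ -0.00029334
Z/S(-32) = -1/(3409*(12*(-32))) = -1/3409/(-384) = -1/3409*(-1/384) = 1/1309056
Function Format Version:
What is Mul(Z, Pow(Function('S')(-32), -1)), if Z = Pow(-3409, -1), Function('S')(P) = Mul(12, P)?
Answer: Rational(1, 1309056) ≈ 7.6391e-7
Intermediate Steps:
Z = Rational(-1, 3409) ≈ -0.00029334
Mul(Z, Pow(Function('S')(-32), -1)) = Mul(Rational(-1, 3409), Pow(Mul(12, -32), -1)) = Mul(Rational(-1, 3409), Pow(-384, -1)) = Mul(Rational(-1, 3409), Rational(-1, 384)) = Rational(1, 1309056)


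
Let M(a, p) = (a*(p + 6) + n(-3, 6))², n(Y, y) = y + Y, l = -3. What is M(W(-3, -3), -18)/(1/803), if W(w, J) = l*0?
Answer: 7227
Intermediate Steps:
n(Y, y) = Y + y
W(w, J) = 0 (W(w, J) = -3*0 = 0)
M(a, p) = (3 + a*(6 + p))² (M(a, p) = (a*(p + 6) + (-3 + 6))² = (a*(6 + p) + 3)² = (3 + a*(6 + p))²)
M(W(-3, -3), -18)/(1/803) = (3 + 6*0 + 0*(-18))²/(1/803) = (3 + 0 + 0)²/(1/803) = 3²*803 = 9*803 = 7227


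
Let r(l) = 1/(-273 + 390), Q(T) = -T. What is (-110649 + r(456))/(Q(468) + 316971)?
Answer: -12945932/37030851 ≈ -0.34960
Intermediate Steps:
r(l) = 1/117
(-110649 + r(456))/(Q(468) + 316971) = (-110649 + 1/117)/(-1*468 + 316971) = -12945932/(117*(-468 + 316971)) = -12945932/117/316503 = -12945932/117*1/316503 = -12945932/37030851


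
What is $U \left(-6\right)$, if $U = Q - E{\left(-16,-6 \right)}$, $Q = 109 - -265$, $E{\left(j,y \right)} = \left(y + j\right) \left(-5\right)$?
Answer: $-1584$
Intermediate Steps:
$E{\left(j,y \right)} = - 5 j - 5 y$ ($E{\left(j,y \right)} = \left(j + y\right) \left(-5\right) = - 5 j - 5 y$)
$Q = 374$ ($Q = 109 + 265 = 374$)
$U = 264$ ($U = 374 - \left(\left(-5\right) \left(-16\right) - -30\right) = 374 - \left(80 + 30\right) = 374 - 110 = 264$)
$U \left(-6\right) = 264 \left(-6\right) = -1584$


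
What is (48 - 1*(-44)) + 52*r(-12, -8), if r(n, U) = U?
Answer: -324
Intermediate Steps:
(48 - 1*(-44)) + 52*r(-12, -8) = (48 - 1*(-44)) + 52*(-8) = (48 + 44) - 416 = 92 - 416 = -324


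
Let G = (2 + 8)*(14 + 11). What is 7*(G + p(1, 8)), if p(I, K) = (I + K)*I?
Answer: 1813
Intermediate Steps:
G = 250 (G = 10*25 = 250)
p(I, K) = I*(I + K)
7*(G + p(1, 8)) = 7*(250 + 1*(1 + 8)) = 7*(250 + 1*9) = 7*(250 + 9) = 7*259 = 1813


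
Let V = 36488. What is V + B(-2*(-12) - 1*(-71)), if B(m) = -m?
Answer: 36393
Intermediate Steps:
V + B(-2*(-12) - 1*(-71)) = 36488 - (-2*(-12) - 1*(-71)) = 36488 - (24 + 71) = 36488 - 1*95 = 36488 - 95 = 36393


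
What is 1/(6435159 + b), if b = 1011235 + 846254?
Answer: 1/8292648 ≈ 1.2059e-7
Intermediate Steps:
b = 1857489
1/(6435159 + b) = 1/(6435159 + 1857489) = 1/8292648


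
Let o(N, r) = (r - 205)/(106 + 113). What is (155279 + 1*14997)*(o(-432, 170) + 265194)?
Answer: 9889196046476/219 ≈ 4.5156e+10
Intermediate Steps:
o(N, r) = -205/219 + r/219 (o(N, r) = (-205 + r)/219 = (-205 + r)*(1/219) = -205/219 + r/219)
(155279 + 1*14997)*(o(-432, 170) + 265194) = (155279 + 1*14997)*((-205/219 + (1/219)*170) + 265194) = (155279 + 14997)*((-205/219 + 170/219) + 265194) = 170276*(-35/219 + 265194) = 170276*(58077451/219) = 9889196046476/219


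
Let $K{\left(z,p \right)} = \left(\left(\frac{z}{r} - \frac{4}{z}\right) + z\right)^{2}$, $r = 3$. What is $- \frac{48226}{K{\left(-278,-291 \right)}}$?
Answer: $- \frac{4192985457}{11944705922} \approx -0.35103$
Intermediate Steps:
$K{\left(z,p \right)} = \left(- \frac{4}{z} + \frac{4 z}{3}\right)^{2}$ ($K{\left(z,p \right)} = \left(\left(\frac{z}{3} - \frac{4}{z}\right) + z\right)^{2} = \left(\left(- \frac{4}{z} + \frac{z}{3}\right) + z\right)^{2} = \left(- \frac{4}{z} + \frac{4 z}{3}\right)^{2}$)
$- \frac{48226}{K{\left(-278,-291 \right)}} = - \frac{48226}{\frac{16}{9} \cdot \frac{1}{77284} \left(-3 + \left(-278\right)^{2}\right)^{2}} = - \frac{48226}{\frac{16}{9} \cdot \frac{1}{77284} \left(-3 + 77284\right)^{2}} = - \frac{48226}{\frac{16}{9} \cdot \frac{1}{77284} \cdot 77281^{2}} = - \frac{48226}{\frac{16}{9} \cdot \frac{1}{77284} \cdot 5972352961} = - \frac{48226}{\frac{23889411844}{173889}} = \left(-48226\right) \frac{173889}{23889411844} = - \frac{4192985457}{11944705922}$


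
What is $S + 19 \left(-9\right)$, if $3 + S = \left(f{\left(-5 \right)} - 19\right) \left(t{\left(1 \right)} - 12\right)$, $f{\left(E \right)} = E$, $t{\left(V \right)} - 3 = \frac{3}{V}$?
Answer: $-30$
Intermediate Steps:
$t{\left(V \right)} = 3 + \frac{3}{V}$
$S = 141$ ($S = -3 + \left(-5 - 19\right) \left(\left(3 + \frac{3}{1}\right) - 12\right) = -3 - 24 \left(\left(3 + 3 \cdot 1\right) - 12\right) = -3 - 24 \left(\left(3 + 3\right) - 12\right) = -3 - 24 \left(6 - 12\right) = -3 - -144 = -3 + 144 = 141$)
$S + 19 \left(-9\right) = 141 + 19 \left(-9\right) = 141 - 171 = -30$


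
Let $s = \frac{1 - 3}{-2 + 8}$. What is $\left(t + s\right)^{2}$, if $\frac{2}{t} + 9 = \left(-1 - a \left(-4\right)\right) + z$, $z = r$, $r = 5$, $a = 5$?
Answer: $\frac{1}{25} \approx 0.04$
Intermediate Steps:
$z = 5$
$t = \frac{2}{15}$ ($t = \frac{2}{-9 + \left(\left(-1 - 5 \left(-4\right)\right) + 5\right)} = \frac{2}{-9 + \left(\left(-1 - -20\right) + 5\right)} = \frac{2}{-9 + \left(\left(-1 + 20\right) + 5\right)} = \frac{2}{-9 + \left(19 + 5\right)} = \frac{2}{-9 + 24} = \frac{2}{15} \approx 0.13333$)
$s = - \frac{1}{3}$ ($s = - \frac{2}{6} = \left(-2\right) \frac{1}{6} = - \frac{1}{3} \approx -0.33333$)
$\left(t + s\right)^{2} = \left(\frac{2}{15} - \frac{1}{3}\right)^{2} = \left(- \frac{1}{5}\right)^{2} = \frac{1}{25}$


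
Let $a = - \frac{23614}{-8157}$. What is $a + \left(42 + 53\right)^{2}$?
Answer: $\frac{73640539}{8157} \approx 9027.9$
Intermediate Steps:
$a = \frac{23614}{8157}$ ($a = \left(-23614\right) \left(- \frac{1}{8157}\right) = \frac{23614}{8157} \approx 2.8949$)
$a + \left(42 + 53\right)^{2} = \frac{23614}{8157} + \left(42 + 53\right)^{2} = \frac{23614}{8157} + 95^{2} = \frac{23614}{8157} + 9025 = \frac{73640539}{8157}$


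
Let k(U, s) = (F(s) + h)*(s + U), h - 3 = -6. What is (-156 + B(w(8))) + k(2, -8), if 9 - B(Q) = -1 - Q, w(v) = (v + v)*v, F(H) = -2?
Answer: 12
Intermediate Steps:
h = -3 (h = 3 - 6 = -3)
w(v) = 2*v² (w(v) = (2*v)*v = 2*v²)
B(Q) = 10 + Q (B(Q) = 9 - (-1 - Q) = 9 + (1 + Q) = 10 + Q)
k(U, s) = -5*U - 5*s (k(U, s) = (-2 - 3)*(s + U) = -5*(U + s) = -5*U - 5*s)
(-156 + B(w(8))) + k(2, -8) = (-156 + (10 + 2*8²)) + (-5*2 - 5*(-8)) = (-156 + (10 + 2*64)) + (-10 + 40) = (-156 + (10 + 128)) + 30 = (-156 + 138) + 30 = -18 + 30 = 12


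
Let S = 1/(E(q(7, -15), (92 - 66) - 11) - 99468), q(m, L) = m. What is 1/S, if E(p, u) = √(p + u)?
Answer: -99468 + √22 ≈ -99463.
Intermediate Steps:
S = 1/(-99468 + √22) (S = 1/(√(7 + ((92 - 66) - 11)) - 99468) = 1/(√(7 + (26 - 11)) - 99468) = 1/(√(7 + 15) - 99468) = 1/(√22 - 99468) = 1/(-99468 + √22) ≈ -1.0054e-5)
1/S = 1/(-49734/4946941501 - √22/9893883002)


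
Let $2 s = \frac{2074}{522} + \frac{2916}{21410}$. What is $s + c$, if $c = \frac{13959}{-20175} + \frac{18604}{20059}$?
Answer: $\frac{345281238512711}{150760905533550} \approx 2.2903$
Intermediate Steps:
$s = \frac{11481623}{5588010}$ ($s = \frac{\frac{2074}{522} + \frac{2916}{21410}}{2} = \frac{2074 \cdot \frac{1}{522} + 2916 \cdot \frac{1}{21410}}{2} = \frac{\frac{1037}{261} + \frac{1458}{10705}}{2} = \frac{1}{2} \cdot \frac{11481623}{2794005} = \frac{11481623}{5588010} \approx 2.0547$)
$c = \frac{31777373}{134896775}$ ($c = 13959 \left(- \frac{1}{20175}\right) + 18604 \cdot \frac{1}{20059} = - \frac{4653}{6725} + \frac{18604}{20059} = \frac{31777373}{134896775} \approx 0.23557$)
$s + c = \frac{11481623}{5588010} + \frac{31777373}{134896775} = \frac{345281238512711}{150760905533550}$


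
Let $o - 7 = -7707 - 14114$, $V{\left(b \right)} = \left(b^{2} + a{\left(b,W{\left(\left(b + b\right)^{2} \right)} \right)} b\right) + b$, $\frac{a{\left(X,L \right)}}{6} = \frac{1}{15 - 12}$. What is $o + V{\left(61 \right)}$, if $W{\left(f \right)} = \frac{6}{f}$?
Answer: $-17910$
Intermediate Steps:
$a{\left(X,L \right)} = 2$ ($a{\left(X,L \right)} = \frac{6}{15 - 12} = \frac{6}{3} = 6 \cdot \frac{1}{3} = 2$)
$V{\left(b \right)} = b^{2} + 3 b$ ($V{\left(b \right)} = \left(b^{2} + 2 b\right) + b = b^{2} + 3 b$)
$o = -21814$ ($o = 7 - 21821 = -21814$)
$o + V{\left(61 \right)} = -21814 + 61 \left(3 + 61\right) = -21814 + 61 \cdot 64 = -21814 + 3904 = -17910$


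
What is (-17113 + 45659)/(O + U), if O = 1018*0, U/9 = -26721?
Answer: -28546/240489 ≈ -0.11870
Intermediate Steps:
U = -240489 (U = 9*(-26721) = -240489)
O = 0
(-17113 + 45659)/(O + U) = (-17113 + 45659)/(0 - 240489) = 28546/(-240489) = 28546*(-1/240489) = -28546/240489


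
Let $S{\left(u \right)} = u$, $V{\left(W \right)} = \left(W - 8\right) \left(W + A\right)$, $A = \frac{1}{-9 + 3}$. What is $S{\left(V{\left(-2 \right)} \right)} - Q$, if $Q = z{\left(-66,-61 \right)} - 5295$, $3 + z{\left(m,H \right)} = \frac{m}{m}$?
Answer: $\frac{15956}{3} \approx 5318.7$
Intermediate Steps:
$z{\left(m,H \right)} = -2$ ($z{\left(m,H \right)} = -3 + \frac{m}{m} = -3 + 1 = -2$)
$A = - \frac{1}{6}$ ($A = \frac{1}{-6} = - \frac{1}{6} \approx -0.16667$)
$V{\left(W \right)} = \left(-8 + W\right) \left(- \frac{1}{6} + W\right)$ ($V{\left(W \right)} = \left(W - 8\right) \left(W - \frac{1}{6}\right) = \left(-8 + W\right) \left(- \frac{1}{6} + W\right)$)
$Q = -5297$ ($Q = -2 - 5295 = -5297$)
$S{\left(V{\left(-2 \right)} \right)} - Q = \left(\frac{4}{3} + \left(-2\right)^{2} - - \frac{49}{3}\right) - -5297 = \left(\frac{4}{3} + 4 + \frac{49}{3}\right) + 5297 = \frac{65}{3} + 5297 = \frac{15956}{3}$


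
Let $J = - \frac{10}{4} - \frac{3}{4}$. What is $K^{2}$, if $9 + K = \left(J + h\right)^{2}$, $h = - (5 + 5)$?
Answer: $\frac{7102225}{256} \approx 27743.0$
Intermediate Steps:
$h = -10$ ($h = \left(-1\right) 10 = -10$)
$J = - \frac{13}{4}$ ($J = \left(-10\right) \frac{1}{4} - \frac{3}{4} = - \frac{5}{2} - \frac{3}{4} = - \frac{13}{4} \approx -3.25$)
$K = \frac{2665}{16}$ ($K = -9 + \left(- \frac{13}{4} - 10\right)^{2} = -9 + \left(- \frac{53}{4}\right)^{2} = -9 + \frac{2809}{16} = \frac{2665}{16} \approx 166.56$)
$K^{2} = \left(\frac{2665}{16}\right)^{2} = \frac{7102225}{256}$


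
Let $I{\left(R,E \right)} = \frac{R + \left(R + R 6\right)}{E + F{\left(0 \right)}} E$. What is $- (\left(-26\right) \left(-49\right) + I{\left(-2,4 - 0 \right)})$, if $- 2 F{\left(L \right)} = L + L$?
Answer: $-1258$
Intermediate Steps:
$F{\left(L \right)} = - L$ ($F{\left(L \right)} = - \frac{L + L}{2} = - \frac{2 L}{2} = - L$)
$I{\left(R,E \right)} = 8 R$ ($I{\left(R,E \right)} = \frac{R + \left(R + R 6\right)}{E - 0} E = \frac{R + \left(R + 6 R\right)}{E + 0} E = \frac{R + 7 R}{E} E = \frac{8 R}{E} E = 8 R$)
$- (\left(-26\right) \left(-49\right) + I{\left(-2,4 - 0 \right)}) = - (\left(-26\right) \left(-49\right) + 8 \left(-2\right)) = - (1274 - 16) = \left(-1\right) 1258 = -1258$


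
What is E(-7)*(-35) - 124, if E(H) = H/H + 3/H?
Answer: -144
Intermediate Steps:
E(H) = 1 + 3/H
E(-7)*(-35) - 124 = ((3 - 7)/(-7))*(-35) - 124 = -⅐*(-4)*(-35) - 124 = (4/7)*(-35) - 124 = -20 - 124 = -144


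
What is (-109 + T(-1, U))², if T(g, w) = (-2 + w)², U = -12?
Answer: 7569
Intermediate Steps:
(-109 + T(-1, U))² = (-109 + (-2 - 12)²)² = (-109 + (-14)²)² = (-109 + 196)² = 87² = 7569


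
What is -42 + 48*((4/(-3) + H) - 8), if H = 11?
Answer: 38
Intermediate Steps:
-42 + 48*((4/(-3) + H) - 8) = -42 + 48*((4/(-3) + 11) - 8) = -42 + 48*((4*(-⅓) + 11) - 8) = -42 + 48*((-4/3 + 11) - 8) = -42 + 48*(29/3 - 8) = -42 + 48*(5/3) = -42 + 80 = 38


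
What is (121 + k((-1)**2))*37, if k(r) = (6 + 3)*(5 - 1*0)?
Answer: 6142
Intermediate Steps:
k(r) = 45 (k(r) = 9*(5 + 0) = 9*5 = 45)
(121 + k((-1)**2))*37 = (121 + 45)*37 = 166*37 = 6142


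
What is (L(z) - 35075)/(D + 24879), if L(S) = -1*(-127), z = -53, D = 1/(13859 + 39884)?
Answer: -939105182/668536049 ≈ -1.4047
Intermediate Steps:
D = 1/53743 ≈ 1.8607e-5
L(S) = 127
(L(z) - 35075)/(D + 24879) = (127 - 35075)/(1/53743 + 24879) = -34948/1337072098/53743 = -34948*53743/1337072098 = -939105182/668536049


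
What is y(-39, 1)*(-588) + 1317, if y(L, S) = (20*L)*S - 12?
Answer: 467013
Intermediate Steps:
y(L, S) = -12 + 20*L*S (y(L, S) = 20*L*S - 12 = -12 + 20*L*S)
y(-39, 1)*(-588) + 1317 = (-12 + 20*(-39)*1)*(-588) + 1317 = (-12 - 780)*(-588) + 1317 = -792*(-588) + 1317 = 465696 + 1317 = 467013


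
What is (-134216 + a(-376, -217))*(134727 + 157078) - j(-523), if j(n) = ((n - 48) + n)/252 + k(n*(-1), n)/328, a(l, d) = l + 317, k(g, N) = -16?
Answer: -202414813170571/5166 ≈ -3.9182e+10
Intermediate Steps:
a(l, d) = 317 + l
j(n) = -206/861 + n/126 (j(n) = ((n - 48) + n)/252 - 16/328 = ((-48 + n) + n)*(1/252) - 16*1/328 = (-48 + 2*n)*(1/252) - 2/41 = (-4/21 + n/126) - 2/41 = -206/861 + n/126)
(-134216 + a(-376, -217))*(134727 + 157078) - j(-523) = (-134216 + (317 - 376))*(134727 + 157078) - (-206/861 + (1/126)*(-523)) = (-134216 - 59)*291805 - (-206/861 - 523/126) = -134275*291805 - 1*(-22679/5166) = -39182116375 + 22679/5166 = -202414813170571/5166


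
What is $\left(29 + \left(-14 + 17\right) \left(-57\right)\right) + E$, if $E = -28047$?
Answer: $-28189$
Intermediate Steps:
$\left(29 + \left(-14 + 17\right) \left(-57\right)\right) + E = \left(29 + \left(-14 + 17\right) \left(-57\right)\right) - 28047 = \left(29 + 3 \left(-57\right)\right) - 28047 = \left(29 - 171\right) - 28047 = -142 - 28047 = -28189$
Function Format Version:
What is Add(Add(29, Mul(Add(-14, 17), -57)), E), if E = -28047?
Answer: -28189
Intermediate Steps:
Add(Add(29, Mul(Add(-14, 17), -57)), E) = Add(Add(29, Mul(Add(-14, 17), -57)), -28047) = Add(Add(29, Mul(3, -57)), -28047) = Add(Add(29, -171), -28047) = Add(-142, -28047) = -28189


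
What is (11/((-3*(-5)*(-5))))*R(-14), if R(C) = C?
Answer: 154/75 ≈ 2.0533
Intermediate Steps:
(11/((-3*(-5)*(-5))))*R(-14) = (11/((-3*(-5)*(-5))))*(-14) = (11/((15*(-5))))*(-14) = (11/(-75))*(-14) = (11*(-1/75))*(-14) = -11/75*(-14) = 154/75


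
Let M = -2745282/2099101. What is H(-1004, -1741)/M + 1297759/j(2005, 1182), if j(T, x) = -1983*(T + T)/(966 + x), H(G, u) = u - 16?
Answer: 3612432718816781/3638335961010 ≈ 992.88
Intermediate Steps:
H(G, u) = -16 + u
M = -2745282/2099101 (M = -2745282*1/2099101 = -2745282/2099101 ≈ -1.3078)
j(T, x) = -3966*T/(966 + x) (j(T, x) = -1983*2*T/(966 + x) = -3966*T/(966 + x))
H(-1004, -1741)/M + 1297759/j(2005, 1182) = (-16 - 1741)/(-2745282/2099101) + 1297759/((-3966*2005/(966 + 1182))) = -1757*(-2099101/2745282) + 1297759/((-3966*2005/2148)) = 3688120457/2745282 + 1297759/((-3966*2005*1/2148)) = 3688120457/2745282 + 1297759/(-1325305/358) = 3688120457/2745282 + 1297759*(-358/1325305) = 3688120457/2745282 - 464597722/1325305 = 3612432718816781/3638335961010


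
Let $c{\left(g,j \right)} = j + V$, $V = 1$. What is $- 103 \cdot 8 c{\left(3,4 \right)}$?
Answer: $-4120$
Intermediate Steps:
$c{\left(g,j \right)} = 1 + j$ ($c{\left(g,j \right)} = j + 1 = 1 + j$)
$- 103 \cdot 8 c{\left(3,4 \right)} = - 103 \cdot 8 \left(1 + 4\right) = - 103 \cdot 8 \cdot 5 = \left(-103\right) 40 = -4120$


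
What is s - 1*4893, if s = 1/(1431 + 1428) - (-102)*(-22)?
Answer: -20404682/2859 ≈ -7137.0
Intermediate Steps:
s = -6415595/2859 (s = 1/2859 - 1*2244 = 1/2859 - 2244 = -6415595/2859 ≈ -2244.0)
s - 1*4893 = -6415595/2859 - 1*4893 = -6415595/2859 - 4893 = -20404682/2859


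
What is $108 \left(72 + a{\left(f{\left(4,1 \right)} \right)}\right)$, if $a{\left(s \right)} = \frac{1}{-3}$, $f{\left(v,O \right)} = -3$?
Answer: $7740$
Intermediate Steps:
$a{\left(s \right)} = - \frac{1}{3}$
$108 \left(72 + a{\left(f{\left(4,1 \right)} \right)}\right) = 108 \left(72 - \frac{1}{3}\right) = 108 \cdot \frac{215}{3} = 7740$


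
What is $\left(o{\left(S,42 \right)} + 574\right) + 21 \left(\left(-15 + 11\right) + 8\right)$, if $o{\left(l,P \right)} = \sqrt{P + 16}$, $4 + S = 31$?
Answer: $658 + \sqrt{58} \approx 665.62$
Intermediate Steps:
$S = 27$ ($S = -4 + 31 = 27$)
$o{\left(l,P \right)} = \sqrt{16 + P}$
$\left(o{\left(S,42 \right)} + 574\right) + 21 \left(\left(-15 + 11\right) + 8\right) = \left(\sqrt{16 + 42} + 574\right) + 21 \left(\left(-15 + 11\right) + 8\right) = \left(\sqrt{58} + 574\right) + 21 \left(-4 + 8\right) = \left(574 + \sqrt{58}\right) + 21 \cdot 4 = \left(574 + \sqrt{58}\right) + 84 = 658 + \sqrt{58}$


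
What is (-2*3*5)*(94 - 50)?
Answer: -1320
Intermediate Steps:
(-2*3*5)*(94 - 50) = -6*5*44 = -30*44 = -1320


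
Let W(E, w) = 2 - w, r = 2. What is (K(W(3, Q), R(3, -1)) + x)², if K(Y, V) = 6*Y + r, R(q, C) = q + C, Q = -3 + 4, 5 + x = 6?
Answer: 81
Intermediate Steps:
x = 1 (x = -5 + 6 = 1)
Q = 1
R(q, C) = C + q
K(Y, V) = 2 + 6*Y (K(Y, V) = 6*Y + 2 = 2 + 6*Y)
(K(W(3, Q), R(3, -1)) + x)² = ((2 + 6*(2 - 1*1)) + 1)² = ((2 + 6*(2 - 1)) + 1)² = ((2 + 6*1) + 1)² = ((2 + 6) + 1)² = (8 + 1)² = 9² = 81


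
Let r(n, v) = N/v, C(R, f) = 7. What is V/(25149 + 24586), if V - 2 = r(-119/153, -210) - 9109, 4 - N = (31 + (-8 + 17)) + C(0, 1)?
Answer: -1912427/10444350 ≈ -0.18311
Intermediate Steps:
N = -43 (N = 4 - ((31 + (-8 + 17)) + 7) = 4 - ((31 + 9) + 7) = 4 - (40 + 7) = 4 - 1*47 = 4 - 47 = -43)
r(n, v) = -43/v
V = -1912427/210 (V = 2 + (-43/(-210) - 9109) = 2 + (-43*(-1/210) - 9109) = 2 + (43/210 - 9109) = 2 - 1912847/210 = -1912427/210 ≈ -9106.8)
V/(25149 + 24586) = -1912427/(210*(25149 + 24586)) = -1912427/210/49735 = -1912427/210*1/49735 = -1912427/10444350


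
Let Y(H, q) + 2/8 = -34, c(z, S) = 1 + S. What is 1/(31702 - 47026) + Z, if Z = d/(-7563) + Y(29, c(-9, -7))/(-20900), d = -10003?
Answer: 1069162721987/807404703600 ≈ 1.3242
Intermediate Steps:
Y(H, q) = -137/4 (Y(H, q) = -1/4 - 34 = -137/4)
Z = 837286931/632266800 (Z = -10003/(-7563) - 137/4/(-20900) = -10003*(-1/7563) - 137/4*(-1/20900) = 10003/7563 + 137/83600 = 837286931/632266800 ≈ 1.3243)
1/(31702 - 47026) + Z = 1/(31702 - 47026) + 837286931/632266800 = 1/(-15324) + 837286931/632266800 = -1/15324 + 837286931/632266800 = 1069162721987/807404703600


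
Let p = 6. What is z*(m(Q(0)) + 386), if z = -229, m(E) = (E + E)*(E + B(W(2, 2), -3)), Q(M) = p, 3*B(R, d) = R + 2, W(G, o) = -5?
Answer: -102134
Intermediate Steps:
B(R, d) = 2/3 + R/3 (B(R, d) = (R + 2)/3 = (2 + R)/3 = 2/3 + R/3)
Q(M) = 6
m(E) = 2*E*(-1 + E) (m(E) = (E + E)*(E + (2/3 + (1/3)*(-5))) = (2*E)*(E + (2/3 - 5/3)) = (2*E)*(E - 1) = (2*E)*(-1 + E) = 2*E*(-1 + E))
z*(m(Q(0)) + 386) = -229*(2*6*(-1 + 6) + 386) = -229*(2*6*5 + 386) = -229*(60 + 386) = -229*446 = -102134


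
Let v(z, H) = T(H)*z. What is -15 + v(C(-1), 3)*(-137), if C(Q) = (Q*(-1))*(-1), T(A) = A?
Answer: 396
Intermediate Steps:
C(Q) = Q (C(Q) = -Q*(-1) = Q)
v(z, H) = H*z
-15 + v(C(-1), 3)*(-137) = -15 + (3*(-1))*(-137) = -15 - 3*(-137) = -15 + 411 = 396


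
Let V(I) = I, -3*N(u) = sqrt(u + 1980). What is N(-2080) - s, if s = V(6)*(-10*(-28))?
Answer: -1680 - 10*I/3 ≈ -1680.0 - 3.3333*I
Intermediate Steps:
N(u) = -sqrt(1980 + u)/3 (N(u) = -sqrt(u + 1980)/3 = -sqrt(1980 + u)/3)
s = 1680 (s = 6*(-10*(-28)) = 6*280 = 1680)
N(-2080) - s = -sqrt(1980 - 2080)/3 - 1*1680 = -10*I/3 - 1680 = -1680 - 10*I/3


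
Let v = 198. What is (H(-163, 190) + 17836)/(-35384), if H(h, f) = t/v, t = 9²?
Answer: -392401/778448 ≈ -0.50408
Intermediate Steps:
t = 81
H(h, f) = 9/22 (H(h, f) = 81/198 = 81*(1/198) = 9/22)
(H(-163, 190) + 17836)/(-35384) = (9/22 + 17836)/(-35384) = (392401/22)*(-1/35384) = -392401/778448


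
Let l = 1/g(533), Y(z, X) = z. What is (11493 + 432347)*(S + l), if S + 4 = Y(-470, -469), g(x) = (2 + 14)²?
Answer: -841513705/4 ≈ -2.1038e+8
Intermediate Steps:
g(x) = 256 (g(x) = 16² = 256)
l = 1/256 ≈ 0.0039063
S = -474 (S = -4 - 470 = -474)
(11493 + 432347)*(S + l) = (11493 + 432347)*(-474 + 1/256) = 443840*(-121343/256) = -841513705/4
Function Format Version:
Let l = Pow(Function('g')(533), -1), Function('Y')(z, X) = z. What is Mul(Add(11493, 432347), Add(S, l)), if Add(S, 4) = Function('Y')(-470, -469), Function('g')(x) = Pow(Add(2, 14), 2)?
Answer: Rational(-841513705, 4) ≈ -2.1038e+8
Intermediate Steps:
Function('g')(x) = 256 (Function('g')(x) = Pow(16, 2) = 256)
l = Rational(1, 256) (l = Pow(256, -1) = Rational(1, 256) ≈ 0.0039063)
S = -474 (S = Add(-4, -470) = -474)
Mul(Add(11493, 432347), Add(S, l)) = Mul(Add(11493, 432347), Add(-474, Rational(1, 256))) = Mul(443840, Rational(-121343, 256)) = Rational(-841513705, 4)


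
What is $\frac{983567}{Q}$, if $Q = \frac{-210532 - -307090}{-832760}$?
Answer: $- \frac{409537627460}{48279} \approx -8.4827 \cdot 10^{6}$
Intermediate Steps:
$Q = - \frac{48279}{416380}$ ($Q = \left(-210532 + 307090\right) \left(- \frac{1}{832760}\right) = 96558 \left(- \frac{1}{832760}\right) = - \frac{48279}{416380} \approx -0.11595$)
$\frac{983567}{Q} = \frac{983567}{- \frac{48279}{416380}} = 983567 \left(- \frac{416380}{48279}\right) = - \frac{409537627460}{48279}$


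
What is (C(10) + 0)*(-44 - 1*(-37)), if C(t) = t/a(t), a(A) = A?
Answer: -7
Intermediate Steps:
C(t) = 1 (C(t) = t/t = 1)
(C(10) + 0)*(-44 - 1*(-37)) = (1 + 0)*(-44 - 1*(-37)) = 1*(-44 + 37) = 1*(-7) = -7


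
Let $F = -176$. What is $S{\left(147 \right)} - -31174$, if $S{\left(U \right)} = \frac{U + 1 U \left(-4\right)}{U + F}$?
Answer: $\frac{904487}{29} \approx 31189.0$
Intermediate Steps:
$S{\left(U \right)} = - \frac{3 U}{-176 + U}$ ($S{\left(U \right)} = \frac{U + 1 U \left(-4\right)}{U - 176} = \frac{U + U \left(-4\right)}{-176 + U} = \frac{U - 4 U}{-176 + U} = \frac{\left(-3\right) U}{-176 + U} = - \frac{3 U}{-176 + U}$)
$S{\left(147 \right)} - -31174 = \left(-3\right) 147 \frac{1}{-176 + 147} - -31174 = \left(-3\right) 147 \frac{1}{-29} + 31174 = \left(-3\right) 147 \left(- \frac{1}{29}\right) + 31174 = \frac{441}{29} + 31174 = \frac{904487}{29}$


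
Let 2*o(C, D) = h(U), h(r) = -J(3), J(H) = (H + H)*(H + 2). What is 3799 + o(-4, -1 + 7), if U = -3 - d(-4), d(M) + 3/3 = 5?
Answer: 3784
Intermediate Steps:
J(H) = 2*H*(2 + H) (J(H) = (2*H)*(2 + H) = 2*H*(2 + H))
d(M) = 4 (d(M) = -1 + 5 = 4)
U = -7 (U = -3 - 1*4 = -3 - 4 = -7)
h(r) = -30 (h(r) = -2*3*(2 + 3) = -2*3*5 = -1*30 = -30)
o(C, D) = -15 (o(C, D) = (½)*(-30) = -15)
3799 + o(-4, -1 + 7) = 3799 - 15 = 3784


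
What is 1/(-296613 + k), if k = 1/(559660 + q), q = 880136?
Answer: -1439796/427062210947 ≈ -3.3714e-6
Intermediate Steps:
k = 1/1439796 (k = 1/(559660 + 880136) = 1/1439796 ≈ 6.9454e-7)
1/(-296613 + k) = 1/(-296613 + 1/1439796) = 1/(-427062210947/1439796) = -1439796/427062210947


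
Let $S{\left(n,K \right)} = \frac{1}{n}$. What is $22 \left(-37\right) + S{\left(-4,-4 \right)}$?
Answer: $- \frac{3257}{4} \approx -814.25$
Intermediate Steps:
$22 \left(-37\right) + S{\left(-4,-4 \right)} = 22 \left(-37\right) + \frac{1}{-4} = -814 - \frac{1}{4} = - \frac{3257}{4}$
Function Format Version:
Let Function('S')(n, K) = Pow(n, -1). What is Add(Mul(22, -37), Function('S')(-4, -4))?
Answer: Rational(-3257, 4) ≈ -814.25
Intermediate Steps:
Add(Mul(22, -37), Function('S')(-4, -4)) = Add(Mul(22, -37), Pow(-4, -1)) = Add(-814, Rational(-1, 4)) = Rational(-3257, 4)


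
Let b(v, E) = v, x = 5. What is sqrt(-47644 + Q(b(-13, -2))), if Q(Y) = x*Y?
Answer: 9*I*sqrt(589) ≈ 218.42*I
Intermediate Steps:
Q(Y) = 5*Y
sqrt(-47644 + Q(b(-13, -2))) = sqrt(-47644 + 5*(-13)) = sqrt(-47644 - 65) = sqrt(-47709) = 9*I*sqrt(589)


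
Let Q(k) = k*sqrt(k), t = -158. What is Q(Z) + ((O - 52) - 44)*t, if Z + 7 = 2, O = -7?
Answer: 16274 - 5*I*sqrt(5) ≈ 16274.0 - 11.18*I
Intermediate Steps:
Z = -5 (Z = -7 + 2 = -5)
Q(k) = k**(3/2)
Q(Z) + ((O - 52) - 44)*t = (-5)**(3/2) + ((-7 - 52) - 44)*(-158) = -5*I*sqrt(5) + (-59 - 44)*(-158) = -5*I*sqrt(5) - 103*(-158) = -5*I*sqrt(5) + 16274 = 16274 - 5*I*sqrt(5)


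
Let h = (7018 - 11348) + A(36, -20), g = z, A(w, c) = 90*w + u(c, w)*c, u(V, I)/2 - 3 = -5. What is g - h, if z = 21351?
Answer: 22361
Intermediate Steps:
u(V, I) = -4 (u(V, I) = 6 + 2*(-5) = 6 - 10 = -4)
A(w, c) = -4*c + 90*w (A(w, c) = 90*w - 4*c = -4*c + 90*w)
g = 21351
h = -1010 (h = (7018 - 11348) + (-4*(-20) + 90*36) = -4330 + (80 + 3240) = -4330 + 3320 = -1010)
g - h = 21351 - 1*(-1010) = 21351 + 1010 = 22361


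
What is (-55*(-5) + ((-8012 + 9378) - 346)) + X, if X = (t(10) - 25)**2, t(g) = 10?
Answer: 1520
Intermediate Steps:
X = 225 (X = (10 - 25)**2 = (-15)**2 = 225)
(-55*(-5) + ((-8012 + 9378) - 346)) + X = (-55*(-5) + ((-8012 + 9378) - 346)) + 225 = (275 + (1366 - 346)) + 225 = (275 + 1020) + 225 = 1295 + 225 = 1520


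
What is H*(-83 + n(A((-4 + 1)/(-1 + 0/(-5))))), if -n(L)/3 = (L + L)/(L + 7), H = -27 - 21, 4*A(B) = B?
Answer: 124368/31 ≈ 4011.9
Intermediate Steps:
A(B) = B/4
H = -48
n(L) = -6*L/(7 + L) (n(L) = -3*(L + L)/(L + 7) = -3*2*L/(7 + L) = -6*L/(7 + L))
H*(-83 + n(A((-4 + 1)/(-1 + 0/(-5))))) = -48*(-83 - 6*((-4 + 1)/(-1 + 0/(-5)))/4/(7 + ((-4 + 1)/(-1 + 0/(-5)))/4)) = -48*(-83 - 6*(-3/(-1 + 0*(-1/5)))/4/(7 + (-3/(-1 + 0*(-1/5)))/4)) = -48*(-83 - 6*(-3/(-1 + 0))/4/(7 + (-3/(-1 + 0))/4)) = -48*(-83 - 6*(-3/(-1))/4/(7 + (-3/(-1))/4)) = -48*(-83 - 6*(-3*(-1))/4/(7 + (-3*(-1))/4)) = -48*(-83 - 6*(1/4)*3/(7 + (1/4)*3)) = -48*(-83 - 6*3/4/(7 + 3/4)) = -48*(-83 - 6*3/4/31/4) = -48*(-83 - 6*3/4*4/31) = -48*(-83 - 18/31) = -48*(-2591/31) = 124368/31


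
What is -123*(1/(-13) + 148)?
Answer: -236529/13 ≈ -18195.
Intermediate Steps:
-123*(1/(-13) + 148) = -123*(-1/13 + 148) = -123*1923/13 = -236529/13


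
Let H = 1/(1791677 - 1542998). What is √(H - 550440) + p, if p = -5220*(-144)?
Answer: 751680 + I*√3782210546679929/82893 ≈ 7.5168e+5 + 741.92*I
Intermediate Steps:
H = 1/248679 ≈ 4.0212e-6
p = 751680
√(H - 550440) + p = √(1/248679 - 550440) + 751680 = √(-136882868759/248679) + 751680 = I*√3782210546679929/82893 + 751680 = 751680 + I*√3782210546679929/82893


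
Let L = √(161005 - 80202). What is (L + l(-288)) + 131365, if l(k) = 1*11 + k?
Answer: 131088 + √80803 ≈ 1.3137e+5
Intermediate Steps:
L = √80803 ≈ 284.26
l(k) = 11 + k
(L + l(-288)) + 131365 = (√80803 + (11 - 288)) + 131365 = (√80803 - 277) + 131365 = (-277 + √80803) + 131365 = 131088 + √80803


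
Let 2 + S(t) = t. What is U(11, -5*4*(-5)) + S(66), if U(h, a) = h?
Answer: 75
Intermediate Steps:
S(t) = -2 + t
U(11, -5*4*(-5)) + S(66) = 11 + (-2 + 66) = 11 + 64 = 75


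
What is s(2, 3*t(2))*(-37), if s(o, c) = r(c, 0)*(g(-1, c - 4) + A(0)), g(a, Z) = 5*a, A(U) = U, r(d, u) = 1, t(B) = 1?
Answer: 185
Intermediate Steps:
s(o, c) = -5 (s(o, c) = 1*(5*(-1) + 0) = 1*(-5 + 0) = 1*(-5) = -5)
s(2, 3*t(2))*(-37) = -5*(-37) = 185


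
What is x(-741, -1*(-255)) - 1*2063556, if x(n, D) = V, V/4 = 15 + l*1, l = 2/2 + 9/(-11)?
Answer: -22698448/11 ≈ -2.0635e+6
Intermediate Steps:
l = 2/11 (l = 2*(½) + 9*(-1/11) = 1 - 9/11 = 2/11 ≈ 0.18182)
V = 668/11 (V = 4*(15 + (2/11)*1) = 4*(15 + 2/11) = 4*(167/11) = 668/11 ≈ 60.727)
x(n, D) = 668/11
x(-741, -1*(-255)) - 1*2063556 = 668/11 - 1*2063556 = 668/11 - 2063556 = -22698448/11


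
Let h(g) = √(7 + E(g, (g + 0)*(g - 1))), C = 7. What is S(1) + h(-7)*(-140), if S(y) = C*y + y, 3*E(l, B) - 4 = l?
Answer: 8 - 140*√6 ≈ -334.93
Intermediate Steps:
E(l, B) = 4/3 + l/3
S(y) = 8*y (S(y) = 7*y + y = 8*y)
h(g) = √(25/3 + g/3) (h(g) = √(7 + (4/3 + g/3)) = √(25/3 + g/3))
S(1) + h(-7)*(-140) = 8*1 + (√(75 + 3*(-7))/3)*(-140) = 8 + (√(75 - 21)/3)*(-140) = 8 + (√54/3)*(-140) = 8 + ((3*√6)/3)*(-140) = 8 + √6*(-140) = 8 - 140*√6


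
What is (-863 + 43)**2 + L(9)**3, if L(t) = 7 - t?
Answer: 672392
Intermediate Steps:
(-863 + 43)**2 + L(9)**3 = (-863 + 43)**2 + (7 - 1*9)**3 = (-820)**2 + (7 - 9)**3 = 672400 + (-2)**3 = 672400 - 8 = 672392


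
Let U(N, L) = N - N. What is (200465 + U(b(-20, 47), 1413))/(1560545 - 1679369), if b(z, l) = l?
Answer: -200465/118824 ≈ -1.6871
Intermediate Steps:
U(N, L) = 0
(200465 + U(b(-20, 47), 1413))/(1560545 - 1679369) = (200465 + 0)/(1560545 - 1679369) = 200465/(-118824) = 200465*(-1/118824) = -200465/118824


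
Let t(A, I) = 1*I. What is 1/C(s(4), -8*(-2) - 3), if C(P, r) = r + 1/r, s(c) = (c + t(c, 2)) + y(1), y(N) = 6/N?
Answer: 13/170 ≈ 0.076471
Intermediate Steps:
t(A, I) = I
s(c) = 8 + c (s(c) = (c + 2) + 6/1 = (2 + c) + 6*1 = (2 + c) + 6 = 8 + c)
1/C(s(4), -8*(-2) - 3) = 1/((-8*(-2) - 3) + 1/(-8*(-2) - 3)) = 1/((16 - 3) + 1/(16 - 3)) = 1/(13 + 1/13) = 1/(170/13) = 13/170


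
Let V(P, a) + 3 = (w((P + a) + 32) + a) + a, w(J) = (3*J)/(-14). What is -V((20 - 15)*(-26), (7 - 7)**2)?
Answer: -18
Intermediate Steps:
w(J) = -3*J/14 (w(J) = (3*J)*(-1/14) = -3*J/14)
V(P, a) = -69/7 - 3*P/14 + 25*a/14 (V(P, a) = -3 + ((-3*((P + a) + 32)/14 + a) + a) = -3 + ((-3*(32 + P + a)/14 + a) + a) = -3 + (((-48/7 - 3*P/14 - 3*a/14) + a) + a) = -3 + ((-48/7 - 3*P/14 + 11*a/14) + a) = -3 + (-48/7 - 3*P/14 + 25*a/14) = -69/7 - 3*P/14 + 25*a/14)
-V((20 - 15)*(-26), (7 - 7)**2) = -(-69/7 - 3*(20 - 15)*(-26)/14 + 25*(7 - 7)**2/14) = -(-69/7 - 15*(-26)/14 + (25/14)*0**2) = -(-69/7 - 3/14*(-130) + (25/14)*0) = -(-69/7 + 195/7 + 0) = -1*18 = -18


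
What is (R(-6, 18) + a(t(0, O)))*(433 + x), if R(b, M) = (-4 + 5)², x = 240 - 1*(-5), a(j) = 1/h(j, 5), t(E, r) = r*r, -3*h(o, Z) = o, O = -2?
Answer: 339/2 ≈ 169.50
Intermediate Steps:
h(o, Z) = -o/3
t(E, r) = r²
a(j) = -3/j (a(j) = 1/(-j/3) = -3/j)
x = 245 (x = 240 + 5 = 245)
R(b, M) = 1 (R(b, M) = 1² = 1)
(R(-6, 18) + a(t(0, O)))*(433 + x) = (1 - 3/((-2)²))*(433 + 245) = (1 - 3/4)*678 = (1 - 3*¼)*678 = (1 - ¾)*678 = (¼)*678 = 339/2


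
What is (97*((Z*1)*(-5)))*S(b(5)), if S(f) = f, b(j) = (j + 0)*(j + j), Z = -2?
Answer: 48500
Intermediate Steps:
b(j) = 2*j² (b(j) = j*(2*j) = 2*j²)
(97*((Z*1)*(-5)))*S(b(5)) = (97*(-2*1*(-5)))*(2*5²) = (97*(-2*(-5)))*(2*25) = (97*10)*50 = 970*50 = 48500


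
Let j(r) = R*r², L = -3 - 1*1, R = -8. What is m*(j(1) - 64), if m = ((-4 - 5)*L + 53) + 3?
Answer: -6624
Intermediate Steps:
L = -4 (L = -3 - 1 = -4)
j(r) = -8*r²
m = 92 (m = ((-4 - 5)*(-4) + 53) + 3 = (-9*(-4) + 53) + 3 = (36 + 53) + 3 = 89 + 3 = 92)
m*(j(1) - 64) = 92*(-8*1² - 64) = 92*(-8*1 - 64) = 92*(-8 - 64) = 92*(-72) = -6624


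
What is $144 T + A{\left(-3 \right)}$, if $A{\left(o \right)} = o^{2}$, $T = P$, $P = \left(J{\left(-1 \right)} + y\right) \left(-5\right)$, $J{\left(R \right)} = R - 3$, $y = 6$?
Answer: $-1431$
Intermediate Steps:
$J{\left(R \right)} = -3 + R$ ($J{\left(R \right)} = R - 3 = -3 + R$)
$P = -10$ ($P = \left(\left(-3 - 1\right) + 6\right) \left(-5\right) = \left(-4 + 6\right) \left(-5\right) = 2 \left(-5\right) = -10$)
$T = -10$
$144 T + A{\left(-3 \right)} = 144 \left(-10\right) + \left(-3\right)^{2} = -1440 + 9 = -1431$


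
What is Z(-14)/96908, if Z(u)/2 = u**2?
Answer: 14/3461 ≈ 0.0040451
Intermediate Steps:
Z(u) = 2*u**2
Z(-14)/96908 = (2*(-14)**2)/96908 = (2*196)*(1/96908) = 392*(1/96908) = 14/3461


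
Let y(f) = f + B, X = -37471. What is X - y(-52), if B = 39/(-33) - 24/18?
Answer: -1234744/33 ≈ -37417.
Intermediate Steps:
B = -83/33 (B = 39*(-1/33) - 24*1/18 = -13/11 - 4/3 = -83/33 ≈ -2.5152)
y(f) = -83/33 + f (y(f) = f - 83/33 = -83/33 + f)
X - y(-52) = -37471 - (-83/33 - 52) = -37471 - 1*(-1799/33) = -37471 + 1799/33 = -1234744/33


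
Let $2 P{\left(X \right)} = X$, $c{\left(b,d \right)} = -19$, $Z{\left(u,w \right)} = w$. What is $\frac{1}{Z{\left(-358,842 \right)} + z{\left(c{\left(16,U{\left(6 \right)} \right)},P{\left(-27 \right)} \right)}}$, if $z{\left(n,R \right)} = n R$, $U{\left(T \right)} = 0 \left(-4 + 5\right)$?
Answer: $\frac{2}{2197} \approx 0.00091033$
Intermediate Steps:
$U{\left(T \right)} = 0$ ($U{\left(T \right)} = 0 \cdot 1 = 0$)
$P{\left(X \right)} = \frac{X}{2}$
$z{\left(n,R \right)} = R n$
$\frac{1}{Z{\left(-358,842 \right)} + z{\left(c{\left(16,U{\left(6 \right)} \right)},P{\left(-27 \right)} \right)}} = \frac{1}{842 + \frac{1}{2} \left(-27\right) \left(-19\right)} = \frac{1}{842 - - \frac{513}{2}} = \frac{1}{842 + \frac{513}{2}} = \frac{1}{\frac{2197}{2}} = \frac{2}{2197}$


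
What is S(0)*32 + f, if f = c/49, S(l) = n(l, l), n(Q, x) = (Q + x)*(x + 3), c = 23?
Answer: 23/49 ≈ 0.46939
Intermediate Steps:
n(Q, x) = (3 + x)*(Q + x) (n(Q, x) = (Q + x)*(3 + x) = (3 + x)*(Q + x))
S(l) = 2*l**2 + 6*l (S(l) = l**2 + 3*l + 3*l + l*l = l**2 + 3*l + 3*l + l**2 = 2*l**2 + 6*l)
f = 23/49 ≈ 0.46939
S(0)*32 + f = (2*0*(3 + 0))*32 + 23/49 = (2*0*3)*32 + 23/49 = 0*32 + 23/49 = 0 + 23/49 = 23/49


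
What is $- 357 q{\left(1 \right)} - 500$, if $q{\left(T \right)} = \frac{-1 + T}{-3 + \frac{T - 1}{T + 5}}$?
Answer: $-500$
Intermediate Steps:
$q{\left(T \right)} = \frac{-1 + T}{-3 + \frac{-1 + T}{5 + T}}$
$- 357 q{\left(1 \right)} - 500 = - 357 \frac{5 - 1^{2} - 4}{2 \left(8 + 1\right)} - 500 = - 357 \frac{5 - 1 - 4}{2 \cdot 9} - 500 = - 357 \cdot \frac{1}{2} \cdot \frac{1}{9} \left(5 - 1 - 4\right) - 500 = - 357 \cdot \frac{1}{2} \cdot \frac{1}{9} \cdot 0 - 500 = \left(-357\right) 0 - 500 = 0 - 500 = -500$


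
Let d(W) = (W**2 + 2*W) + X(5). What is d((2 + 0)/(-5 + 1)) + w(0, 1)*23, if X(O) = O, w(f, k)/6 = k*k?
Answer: 569/4 ≈ 142.25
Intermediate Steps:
w(f, k) = 6*k**2 (w(f, k) = 6*(k*k) = 6*k**2)
d(W) = 5 + W**2 + 2*W (d(W) = (W**2 + 2*W) + 5 = 5 + W**2 + 2*W)
d((2 + 0)/(-5 + 1)) + w(0, 1)*23 = (5 + ((2 + 0)/(-5 + 1))**2 + 2*((2 + 0)/(-5 + 1))) + (6*1**2)*23 = (5 + (2/(-4))**2 + 2*(2/(-4))) + (6*1)*23 = (5 + (2*(-1/4))**2 + 2*(2*(-1/4))) + 6*23 = (5 + (-1/2)**2 + 2*(-1/2)) + 138 = (5 + 1/4 - 1) + 138 = 17/4 + 138 = 569/4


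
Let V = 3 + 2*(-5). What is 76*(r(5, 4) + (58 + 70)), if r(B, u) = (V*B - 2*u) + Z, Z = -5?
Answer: 6080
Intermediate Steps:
V = -7 (V = 3 - 10 = -7)
r(B, u) = -5 - 7*B - 2*u (r(B, u) = (-7*B - 2*u) - 5 = -5 - 7*B - 2*u)
76*(r(5, 4) + (58 + 70)) = 76*((-5 - 7*5 - 2*4) + (58 + 70)) = 76*((-5 - 35 - 8) + 128) = 76*(-48 + 128) = 76*80 = 6080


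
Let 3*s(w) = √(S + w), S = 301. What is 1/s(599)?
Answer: ⅒ ≈ 0.10000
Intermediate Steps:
s(w) = √(301 + w)/3
1/s(599) = 1/(√(301 + 599)/3) = 1/(√900/3) = 1/((⅓)*30) = 1/10 = ⅒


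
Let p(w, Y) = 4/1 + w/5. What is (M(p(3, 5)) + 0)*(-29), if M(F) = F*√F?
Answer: -667*√115/25 ≈ -286.11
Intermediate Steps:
p(w, Y) = 4 + w/5 (p(w, Y) = 4*1 + w*(⅕) = 4 + w/5)
M(F) = F^(3/2)
(M(p(3, 5)) + 0)*(-29) = ((4 + (⅕)*3)^(3/2) + 0)*(-29) = ((4 + ⅗)^(3/2) + 0)*(-29) = ((23/5)^(3/2) + 0)*(-29) = (23*√115/25 + 0)*(-29) = (23*√115/25)*(-29) = -667*√115/25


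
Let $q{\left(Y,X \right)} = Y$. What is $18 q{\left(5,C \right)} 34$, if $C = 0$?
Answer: $3060$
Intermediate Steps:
$18 q{\left(5,C \right)} 34 = 18 \cdot 5 \cdot 34 = 90 \cdot 34 = 3060$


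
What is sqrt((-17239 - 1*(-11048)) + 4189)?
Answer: I*sqrt(2002) ≈ 44.744*I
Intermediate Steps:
sqrt((-17239 - 1*(-11048)) + 4189) = sqrt((-17239 + 11048) + 4189) = sqrt(-6191 + 4189) = sqrt(-2002) = I*sqrt(2002)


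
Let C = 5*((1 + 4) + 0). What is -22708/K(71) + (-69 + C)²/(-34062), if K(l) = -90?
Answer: 64442138/255465 ≈ 252.25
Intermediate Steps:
C = 25 (C = 5*(5 + 0) = 5*5 = 25)
-22708/K(71) + (-69 + C)²/(-34062) = -22708/(-90) + (-69 + 25)²/(-34062) = -22708*(-1/90) + (-44)²*(-1/34062) = 11354/45 + 1936*(-1/34062) = 11354/45 - 968/17031 = 64442138/255465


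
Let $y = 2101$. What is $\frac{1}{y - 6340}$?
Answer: $- \frac{1}{4239} \approx -0.0002359$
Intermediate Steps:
$\frac{1}{y - 6340} = \frac{1}{2101 - 6340} = \frac{1}{-4239} = - \frac{1}{4239}$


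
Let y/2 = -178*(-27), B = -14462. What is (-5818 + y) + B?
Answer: -10668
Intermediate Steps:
y = 9612 (y = 2*(-178*(-27)) = 2*4806 = 9612)
(-5818 + y) + B = (-5818 + 9612) - 14462 = 3794 - 14462 = -10668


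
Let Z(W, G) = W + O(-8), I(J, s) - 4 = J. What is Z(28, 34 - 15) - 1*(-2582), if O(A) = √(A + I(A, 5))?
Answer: 2610 + 2*I*√3 ≈ 2610.0 + 3.4641*I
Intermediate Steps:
I(J, s) = 4 + J
O(A) = √(4 + 2*A) (O(A) = √(A + (4 + A)) = √(4 + 2*A))
Z(W, G) = W + 2*I*√3 (Z(W, G) = W + √(4 + 2*(-8)) = W + √(4 - 16) = W + √(-12) = W + 2*I*√3)
Z(28, 34 - 15) - 1*(-2582) = (28 + 2*I*√3) - 1*(-2582) = (28 + 2*I*√3) + 2582 = 2610 + 2*I*√3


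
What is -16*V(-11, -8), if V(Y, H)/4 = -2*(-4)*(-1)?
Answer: 512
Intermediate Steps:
V(Y, H) = -32 (V(Y, H) = 4*(-2*(-4)*(-1)) = 4*(8*(-1)) = 4*(-8) = -32)
-16*V(-11, -8) = -16*(-32) = 512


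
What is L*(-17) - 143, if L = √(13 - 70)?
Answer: -143 - 17*I*√57 ≈ -143.0 - 128.35*I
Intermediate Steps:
L = I*√57 (L = √(-57) = I*√57 ≈ 7.5498*I)
L*(-17) - 143 = (I*√57)*(-17) - 143 = -17*I*√57 - 143 = -143 - 17*I*√57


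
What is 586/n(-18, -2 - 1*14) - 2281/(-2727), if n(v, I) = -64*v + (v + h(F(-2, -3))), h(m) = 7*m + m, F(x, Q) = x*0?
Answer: 77494/57267 ≈ 1.3532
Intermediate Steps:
F(x, Q) = 0
h(m) = 8*m
n(v, I) = -63*v (n(v, I) = -64*v + (v + 8*0) = -64*v + (v + 0) = -64*v + v = -63*v)
586/n(-18, -2 - 1*14) - 2281/(-2727) = 586/((-63*(-18))) - 2281/(-2727) = 586/1134 - 2281*(-1/2727) = 586*(1/1134) + 2281/2727 = 293/567 + 2281/2727 = 77494/57267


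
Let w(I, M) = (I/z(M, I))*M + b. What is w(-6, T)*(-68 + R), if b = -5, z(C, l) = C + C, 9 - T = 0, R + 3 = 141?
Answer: -560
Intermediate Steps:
R = 138 (R = -3 + 141 = 138)
T = 9 (T = 9 - 1*0 = 9 + 0 = 9)
z(C, l) = 2*C
w(I, M) = -5 + I/2 (w(I, M) = (I/((2*M)))*M - 5 = (I*(1/(2*M)))*M - 5 = (I/(2*M))*M - 5 = I/2 - 5 = -5 + I/2)
w(-6, T)*(-68 + R) = (-5 + (½)*(-6))*(-68 + 138) = (-5 - 3)*70 = -8*70 = -560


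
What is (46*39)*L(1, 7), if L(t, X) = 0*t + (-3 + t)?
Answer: -3588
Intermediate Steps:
L(t, X) = -3 + t (L(t, X) = 0 + (-3 + t) = -3 + t)
(46*39)*L(1, 7) = (46*39)*(-3 + 1) = 1794*(-2) = -3588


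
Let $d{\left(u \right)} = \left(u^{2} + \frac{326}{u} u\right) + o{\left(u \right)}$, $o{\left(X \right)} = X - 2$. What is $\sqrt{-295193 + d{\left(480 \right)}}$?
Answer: $i \sqrt{63989} \approx 252.96 i$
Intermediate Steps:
$o{\left(X \right)} = -2 + X$
$d{\left(u \right)} = 324 + u + u^{2}$ ($d{\left(u \right)} = \left(u^{2} + \frac{326}{u} u\right) + \left(-2 + u\right) = \left(u^{2} + 326\right) + \left(-2 + u\right) = \left(326 + u^{2}\right) + \left(-2 + u\right) = 324 + u + u^{2}$)
$\sqrt{-295193 + d{\left(480 \right)}} = \sqrt{-295193 + \left(324 + 480 + 480^{2}\right)} = \sqrt{-295193 + \left(324 + 480 + 230400\right)} = \sqrt{-295193 + 231204} = \sqrt{-63989} = i \sqrt{63989}$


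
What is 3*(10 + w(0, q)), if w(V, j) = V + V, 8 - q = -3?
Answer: 30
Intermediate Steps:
q = 11 (q = 8 - 1*(-3) = 8 + 3 = 11)
w(V, j) = 2*V
3*(10 + w(0, q)) = 3*(10 + 2*0) = 3*(10 + 0) = 3*10 = 30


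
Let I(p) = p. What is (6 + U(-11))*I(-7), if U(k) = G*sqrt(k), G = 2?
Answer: -42 - 14*I*sqrt(11) ≈ -42.0 - 46.433*I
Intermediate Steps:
U(k) = 2*sqrt(k)
(6 + U(-11))*I(-7) = (6 + 2*sqrt(-11))*(-7) = (6 + 2*(I*sqrt(11)))*(-7) = (6 + 2*I*sqrt(11))*(-7) = -42 - 14*I*sqrt(11)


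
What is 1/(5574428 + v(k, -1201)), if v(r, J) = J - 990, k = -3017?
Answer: 1/5572237 ≈ 1.7946e-7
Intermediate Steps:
v(r, J) = -990 + J
1/(5574428 + v(k, -1201)) = 1/(5574428 + (-990 - 1201)) = 1/(5574428 - 2191) = 1/5572237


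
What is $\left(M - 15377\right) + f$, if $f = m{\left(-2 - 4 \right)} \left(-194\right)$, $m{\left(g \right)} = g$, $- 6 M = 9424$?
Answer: $- \frac{47351}{3} \approx -15784.0$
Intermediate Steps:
$M = - \frac{4712}{3}$ ($M = \left(- \frac{1}{6}\right) 9424 = - \frac{4712}{3} \approx -1570.7$)
$f = 1164$ ($f = \left(-2 - 4\right) \left(-194\right) = \left(-6\right) \left(-194\right) = 1164$)
$\left(M - 15377\right) + f = \left(- \frac{4712}{3} - 15377\right) + 1164 = - \frac{50843}{3} + 1164 = - \frac{47351}{3}$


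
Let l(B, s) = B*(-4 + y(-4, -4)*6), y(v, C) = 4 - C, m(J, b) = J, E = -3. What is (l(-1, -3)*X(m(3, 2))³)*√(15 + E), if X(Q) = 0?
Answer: 0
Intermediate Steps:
l(B, s) = 44*B (l(B, s) = B*(-4 + (4 - 1*(-4))*6) = B*(-4 + (4 + 4)*6) = B*(-4 + 8*6) = B*(-4 + 48) = B*44 = 44*B)
(l(-1, -3)*X(m(3, 2))³)*√(15 + E) = ((44*(-1))*0³)*√(15 - 3) = (-44*0)*√12 = 0*(2*√3) = 0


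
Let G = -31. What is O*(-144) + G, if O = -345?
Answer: 49649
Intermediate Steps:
O*(-144) + G = -345*(-144) - 31 = 49680 - 31 = 49649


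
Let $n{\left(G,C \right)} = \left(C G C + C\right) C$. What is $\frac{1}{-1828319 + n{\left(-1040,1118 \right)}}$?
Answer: $- \frac{1}{1453312211675} \approx -6.8808 \cdot 10^{-13}$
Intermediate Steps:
$n{\left(G,C \right)} = C \left(C + G C^{2}\right)$ ($n{\left(G,C \right)} = \left(G C^{2} + C\right) C = \left(C + G C^{2}\right) C = C \left(C + G C^{2}\right)$)
$\frac{1}{-1828319 + n{\left(-1040,1118 \right)}} = \frac{1}{-1828319 + 1118^{2} \left(1 + 1118 \left(-1040\right)\right)} = \frac{1}{-1828319 + 1249924 \left(1 - 1162720\right)} = \frac{1}{-1828319 + 1249924 \left(-1162719\right)} = \frac{1}{-1828319 - 1453310383356} = \frac{1}{-1453312211675} = - \frac{1}{1453312211675}$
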